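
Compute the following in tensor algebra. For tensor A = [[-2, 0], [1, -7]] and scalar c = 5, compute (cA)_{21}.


Scalar multiplication: (cA)_{ij} = c * A_{ij}.
c = 5
A_{21} = 1
(cA)_{21} = 5 * 1 = 5

5


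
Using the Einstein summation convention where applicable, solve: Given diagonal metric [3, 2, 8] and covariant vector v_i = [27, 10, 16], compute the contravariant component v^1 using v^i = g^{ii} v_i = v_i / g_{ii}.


To raise an index with a diagonal metric: v^i = v_i / g_{ii}.
For index 1: v_1 = 27, g_{11} = 3
v^1 = 27 / 3 = 9

9


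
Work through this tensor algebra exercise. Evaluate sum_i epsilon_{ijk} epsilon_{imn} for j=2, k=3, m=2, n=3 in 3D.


Using the identity: epsilon_{ijk} epsilon_{imn} = delta_{jm} delta_{kn} - delta_{jn} delta_{km}.
delta_{22} = 1
delta_{33} = 1
delta_{23} = 0
delta_{32} = 0
Result = 1 * 1 - 0 * 0 = 1 - 0 = 1

1


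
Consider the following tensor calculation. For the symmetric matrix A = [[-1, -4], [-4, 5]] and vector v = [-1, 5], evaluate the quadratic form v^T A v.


First compute Av:
(Av)_1 = -1*-1 + -4*5 = -19
(Av)_2 = -4*-1 + 5*5 = 29
Av = [-19, 29]
Then v^T (Av) = -1*-19 + 5*29
= 19 + 145 = 164

164


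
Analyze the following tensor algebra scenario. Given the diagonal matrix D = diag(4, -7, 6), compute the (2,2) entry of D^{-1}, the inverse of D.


For a diagonal matrix, the inverse has entries (D^{-1})_{ii} = 1/d_{ii}.
The diagonal entries are: d_{11} = 4, d_{22} = -7, d_{33} = 6
We need (D^{-1})_{22} = 1/d_{22} = 1/-7 = -1/7

-1/7


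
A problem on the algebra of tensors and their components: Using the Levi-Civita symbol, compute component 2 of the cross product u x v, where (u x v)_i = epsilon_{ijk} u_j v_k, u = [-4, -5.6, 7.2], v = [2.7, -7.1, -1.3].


(u x v)_2 = sum_{j,k} epsilon_{2jk} u_j v_k. Only permutations of (1,2,3) contribute; the two non-zero terms are:
eps_{213} u_1 v_3 = -1 * -4 * -1.3 = -5.2
eps_{231} u_3 v_1 = 1 * 7.2 * 2.7 = 19.44
(u x v)_2 = 14.24

14.24


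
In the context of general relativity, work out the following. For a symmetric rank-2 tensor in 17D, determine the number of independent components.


A symmetric rank-2 tensor in d dimensions has d(d+1)/2 independent components.
d = 17
d(d+1)/2 = 17 * 18 / 2 = 306 / 2 = 153

153


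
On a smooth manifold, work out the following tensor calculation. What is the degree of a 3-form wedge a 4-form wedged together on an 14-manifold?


The degree of a wedge product is the sum of the degrees of the individual forms.
Degrees: 3, 4
Total degree = 3 + 4 = 7

7


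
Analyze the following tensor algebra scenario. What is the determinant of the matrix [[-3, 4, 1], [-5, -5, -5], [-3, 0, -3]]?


Expanding along the first row, det(A) = a11*M_11 - a12*M_12 + a13*M_13, where M_1j is the (1,j) minor.
Minor M_11 = -5*-3 - -5*0 = 15
Minor M_12 = -5*-3 - -5*-3 = 0
Minor M_13 = -5*0 - -5*-3 = -15
det = -3*(15) - 4*(0) + 1*(-15)
    = -45 - 0 + -15
    = -60

-60


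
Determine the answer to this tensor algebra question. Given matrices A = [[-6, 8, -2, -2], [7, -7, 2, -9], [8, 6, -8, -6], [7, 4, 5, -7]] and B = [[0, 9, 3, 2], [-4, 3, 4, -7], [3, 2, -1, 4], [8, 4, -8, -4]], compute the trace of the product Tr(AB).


Tr(AB) = sum_i (AB)_{ii} where (AB)_{ii} = sum_k A_{ik} B_{ki}.
(AB)_{11} = -6*0 + 8*-4 + -2*3 + -2*8 = -54
(AB)_{22} = 7*9 + -7*3 + 2*2 + -9*4 = 10
(AB)_{33} = 8*3 + 6*4 + -8*-1 + -6*-8 = 104
(AB)_{44} = 7*2 + 4*-7 + 5*4 + -7*-4 = 34
Tr(AB) = -54 + 10 + 104 + 34 = 94

94


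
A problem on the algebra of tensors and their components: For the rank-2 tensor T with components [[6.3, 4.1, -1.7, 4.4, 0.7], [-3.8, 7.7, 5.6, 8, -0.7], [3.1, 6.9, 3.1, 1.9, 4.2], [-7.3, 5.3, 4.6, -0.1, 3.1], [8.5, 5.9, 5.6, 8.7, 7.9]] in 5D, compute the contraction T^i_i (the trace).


The contraction (trace) of a rank-2 tensor is the sum of its diagonal elements.
Diagonal entries: A[1,1] = 6.3, A[2,2] = 7.7, A[3,3] = 3.1, A[4,4] = -0.1, A[5,5] = 7.9
Tr(A) = 6.3 + 7.7 + 3.1 + -0.1 + 7.9 = 24.9

24.9


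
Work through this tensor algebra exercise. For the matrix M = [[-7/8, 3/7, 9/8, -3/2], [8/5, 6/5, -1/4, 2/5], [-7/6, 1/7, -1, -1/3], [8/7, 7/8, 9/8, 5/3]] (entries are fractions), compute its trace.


The trace is the sum of diagonal entries.
Diagonal: M[1,1] = -7/8, M[2,2] = 6/5, M[3,3] = -1, M[4,4] = 5/3
Tr(M) = -7/8 + 6/5 + -1 + 5/3
Computing step by step:
After adding M[1,1]: -7/8
After adding M[2,2]: 13/40
After adding M[3,3]: -27/40
After adding M[4,4]: 119/120
Tr(M) = 119/120

119/120


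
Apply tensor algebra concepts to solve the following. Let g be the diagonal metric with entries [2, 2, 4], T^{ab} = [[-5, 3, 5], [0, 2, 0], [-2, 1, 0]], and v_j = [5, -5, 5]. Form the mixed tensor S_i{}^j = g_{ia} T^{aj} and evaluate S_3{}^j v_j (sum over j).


Step 1: lower the first index. For a diagonal metric, g_{ia} T^{aj} = g_{ii} T^{ij} (no sum on i).
g_{33} = 4
S_3{}^1 = 4 * T^{31} = 4 * -2 = -8
S_3{}^2 = 4 * T^{32} = 4 * 1 = 4
S_3{}^3 = 4 * T^{33} = 4 * 0 = 0
Step 2: contract S_3{}^j with v_j.
S_3{}^1 * v_1 = -8 * 5 = -40
S_3{}^2 * v_2 = 4 * -5 = -20
S_3{}^3 * v_3 = 0 * 5 = 0
Result = -40 + -20 + 0 = -60

-60


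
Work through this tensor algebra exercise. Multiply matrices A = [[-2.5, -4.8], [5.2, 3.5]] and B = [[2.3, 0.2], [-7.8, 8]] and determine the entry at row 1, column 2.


(AB)_{ij} = sum_k A_{ik} B_{kj}.
For i=1, j=2:
A_{11} * B_{12} = -2.5 * 0.2 = -0.5
A_{12} * B_{22} = -4.8 * 8 = -38.4
Sum = -0.5 + -38.4 = -38.9

-38.9


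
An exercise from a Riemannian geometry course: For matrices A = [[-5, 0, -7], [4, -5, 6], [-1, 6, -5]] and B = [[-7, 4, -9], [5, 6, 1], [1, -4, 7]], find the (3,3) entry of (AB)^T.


(AB)^T_{ij} = (AB)_{ji} = sum_k A_{jk} B_{ki}.
For i=3, j=3 we need (AB)_{33}:
A_{31} * B_{13} = -1 * -9 = 9
A_{32} * B_{23} = 6 * 1 = 6
A_{33} * B_{33} = -5 * 7 = -35
Sum = 9 + 6 + -35 = -20

-20


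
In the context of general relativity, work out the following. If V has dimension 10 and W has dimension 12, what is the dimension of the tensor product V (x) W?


The dimension of a tensor product is the product of dimensions.
dim(V) = 10, dim(W) = 12
dim(V (x) W) = 10 * 12 = 120

120


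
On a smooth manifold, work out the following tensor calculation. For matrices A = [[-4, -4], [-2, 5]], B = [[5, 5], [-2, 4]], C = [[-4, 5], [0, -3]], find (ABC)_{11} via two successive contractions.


(ABC)_{11} = sum_m (AB)_{1m} C_{m1}. First compute row 1 of AB.
(AB)_{11} = -4*5 + -4*-2 = -12
(AB)_{12} = -4*5 + -4*4 = -36
Now contract with column 1 of C:
(AB)_{11} * C_{11} = -12 * -4 = 48
(AB)_{12} * C_{21} = -36 * 0 = 0
(ABC)_{11} = 48 + 0 = 48

48


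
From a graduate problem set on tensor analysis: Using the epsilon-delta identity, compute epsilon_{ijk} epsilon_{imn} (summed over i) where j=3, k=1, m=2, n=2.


Using the identity: epsilon_{ijk} epsilon_{imn} = delta_{jm} delta_{kn} - delta_{jn} delta_{km}.
delta_{32} = 0
delta_{12} = 0
delta_{32} = 0
delta_{12} = 0
Result = 0 * 0 - 0 * 0 = 0 - 0 = 0

0


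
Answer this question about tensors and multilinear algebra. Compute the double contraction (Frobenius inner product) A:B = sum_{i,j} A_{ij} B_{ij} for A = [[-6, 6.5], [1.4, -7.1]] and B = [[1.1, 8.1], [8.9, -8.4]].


A:B = sum over all i,j of A_{ij} * B_{ij}.
Row 1: -6*1.1=-6.6, 6.5*8.1=52.65 => row sum = 46.05
Row 2: 1.4*8.9=12.46, -7.1*-8.4=59.64 => row sum = 72.1
Total = 46.05 + 72.1 = 118.15

118.15


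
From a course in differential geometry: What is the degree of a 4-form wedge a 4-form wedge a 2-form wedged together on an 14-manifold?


The degree of a wedge product is the sum of the degrees of the individual forms.
Degrees: 4, 4, 2
Total degree = 4 + 4 + 2 = 10

10


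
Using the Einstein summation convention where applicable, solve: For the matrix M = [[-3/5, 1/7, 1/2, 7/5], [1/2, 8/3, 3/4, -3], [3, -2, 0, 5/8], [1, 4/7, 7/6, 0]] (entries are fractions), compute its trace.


The trace is the sum of diagonal entries.
Diagonal: M[1,1] = -3/5, M[2,2] = 8/3, M[3,3] = 0, M[4,4] = 0
Tr(M) = -3/5 + 8/3 + 0 + 0
Computing step by step:
After adding M[1,1]: -3/5
After adding M[2,2]: 31/15
After adding M[3,3]: 31/15
After adding M[4,4]: 31/15
Tr(M) = 31/15

31/15


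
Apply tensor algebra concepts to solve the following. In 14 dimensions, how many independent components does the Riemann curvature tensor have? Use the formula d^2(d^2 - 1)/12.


The Riemann tensor in d dimensions has d^2(d^2 - 1)/12 independent components.
d = 14, so d^2 = 196
d^2 - 1 = 195
d^2(d^2 - 1) = 196 * 195 = 38220
Divide by 12: 38220 / 12 = 3185

3185


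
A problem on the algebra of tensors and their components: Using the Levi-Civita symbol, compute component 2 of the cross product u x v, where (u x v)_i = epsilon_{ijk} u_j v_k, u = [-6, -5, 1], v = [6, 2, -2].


(u x v)_2 = sum_{j,k} epsilon_{2jk} u_j v_k. Only permutations of (1,2,3) contribute; the two non-zero terms are:
eps_{213} u_1 v_3 = -1 * -6 * -2 = -12
eps_{231} u_3 v_1 = 1 * 1 * 6 = 6
(u x v)_2 = -6

-6


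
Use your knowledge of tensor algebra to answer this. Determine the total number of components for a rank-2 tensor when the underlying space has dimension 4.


The number of components of a rank-r tensor in d dimensions is d^r.
Here d = 4 and r = 2.
4^2 = 16

16


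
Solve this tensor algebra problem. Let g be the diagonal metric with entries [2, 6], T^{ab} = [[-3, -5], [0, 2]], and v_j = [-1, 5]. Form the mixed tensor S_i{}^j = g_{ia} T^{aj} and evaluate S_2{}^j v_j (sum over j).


Step 1: lower the first index. For a diagonal metric, g_{ia} T^{aj} = g_{ii} T^{ij} (no sum on i).
g_{22} = 6
S_2{}^1 = 6 * T^{21} = 6 * 0 = 0
S_2{}^2 = 6 * T^{22} = 6 * 2 = 12
Step 2: contract S_2{}^j with v_j.
S_2{}^1 * v_1 = 0 * -1 = 0
S_2{}^2 * v_2 = 12 * 5 = 60
Result = 0 + 60 = 60

60


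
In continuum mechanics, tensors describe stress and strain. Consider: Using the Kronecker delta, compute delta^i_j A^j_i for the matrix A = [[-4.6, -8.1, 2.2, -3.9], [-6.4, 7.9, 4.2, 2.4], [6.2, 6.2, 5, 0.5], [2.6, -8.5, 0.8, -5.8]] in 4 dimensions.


The contraction (trace) of a rank-2 tensor is the sum of its diagonal elements.
Diagonal entries: A[1,1] = -4.6, A[2,2] = 7.9, A[3,3] = 5, A[4,4] = -5.8
Tr(A) = -4.6 + 7.9 + 5 + -5.8 = 2.5

2.5


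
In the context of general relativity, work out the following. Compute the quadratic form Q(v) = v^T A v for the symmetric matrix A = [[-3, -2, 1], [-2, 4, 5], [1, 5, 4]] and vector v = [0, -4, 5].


First compute Av:
(Av)_1 = -3*0 + -2*-4 + 1*5 = 13
(Av)_2 = -2*0 + 4*-4 + 5*5 = 9
(Av)_3 = 1*0 + 5*-4 + 4*5 = 0
Av = [13, 9, 0]
Then v^T (Av) = 0*13 + -4*9 + 5*0
= 0 + -36 + 0 = -36

-36


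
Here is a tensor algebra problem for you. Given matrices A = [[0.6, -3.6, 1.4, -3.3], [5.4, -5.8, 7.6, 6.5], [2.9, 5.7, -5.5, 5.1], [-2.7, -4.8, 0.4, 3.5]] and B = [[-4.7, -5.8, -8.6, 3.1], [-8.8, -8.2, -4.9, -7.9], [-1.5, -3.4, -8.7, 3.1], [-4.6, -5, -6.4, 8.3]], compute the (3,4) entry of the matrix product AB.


(AB)_{ij} = sum_k A_{ik} B_{kj}.
For i=3, j=4:
A_{31} * B_{14} = 2.9 * 3.1 = 8.99
A_{32} * B_{24} = 5.7 * -7.9 = -45.03
A_{33} * B_{34} = -5.5 * 3.1 = -17.05
A_{34} * B_{44} = 5.1 * 8.3 = 42.33
Sum = 8.99 + -45.03 + -17.05 + 42.33 = -10.76

-10.76


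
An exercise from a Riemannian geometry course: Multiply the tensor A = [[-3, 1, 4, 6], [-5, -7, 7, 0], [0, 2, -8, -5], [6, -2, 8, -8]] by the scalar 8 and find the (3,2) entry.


Scalar multiplication: (cA)_{ij} = c * A_{ij}.
c = 8
A_{32} = 2
(cA)_{32} = 8 * 2 = 16

16


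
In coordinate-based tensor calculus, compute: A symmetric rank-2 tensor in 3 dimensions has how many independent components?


A symmetric rank-2 tensor in d dimensions has d(d+1)/2 independent components.
d = 3
d(d+1)/2 = 3 * 4 / 2 = 12 / 2 = 6

6


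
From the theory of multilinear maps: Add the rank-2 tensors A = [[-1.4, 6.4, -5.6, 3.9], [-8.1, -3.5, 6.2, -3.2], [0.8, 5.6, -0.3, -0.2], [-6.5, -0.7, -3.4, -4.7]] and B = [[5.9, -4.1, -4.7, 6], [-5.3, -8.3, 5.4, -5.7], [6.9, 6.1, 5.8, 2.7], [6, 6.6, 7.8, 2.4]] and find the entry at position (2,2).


Tensor addition is component-wise: (A + B)_{ij} = A_{ij} + B_{ij}.
A_{22} = -3.5
B_{22} = -8.3
(A + B)_{22} = -3.5 + -8.3 = -11.8

-11.8


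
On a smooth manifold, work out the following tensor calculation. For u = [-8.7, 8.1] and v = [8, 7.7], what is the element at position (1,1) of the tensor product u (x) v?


The outer product entry T_{ij} = u_i * v_j.
We need i=1, j=1.
u_1 = -8.7, v_1 = 8
T_{1,1} = -8.7 * 8 = -69.6

-69.6


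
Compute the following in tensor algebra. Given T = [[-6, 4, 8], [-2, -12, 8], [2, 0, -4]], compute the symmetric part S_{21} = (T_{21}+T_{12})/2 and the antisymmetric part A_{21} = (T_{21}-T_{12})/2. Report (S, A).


T_{21} = -2
T_{12} = 4
S_{21} = (-2 + 4)/2 = 2/2 = 1
A_{21} = (-2 - 4)/2 = -6/2 = -3
Check: S + A = 1 + -3 = -2 = T_{21}.

(1, -3)


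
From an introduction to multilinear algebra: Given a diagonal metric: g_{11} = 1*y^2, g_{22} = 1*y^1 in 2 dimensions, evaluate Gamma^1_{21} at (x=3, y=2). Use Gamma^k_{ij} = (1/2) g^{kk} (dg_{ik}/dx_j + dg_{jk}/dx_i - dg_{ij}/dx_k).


For a diagonal metric, Gamma^k_{ij} = (1/2) g^{kk} (dg_{ik}/dx_j + dg_{jk}/dx_i - dg_{ij}/dx_k).
The metric is diagonal, so g_{ab} = 0 for a != b.
At the given point: g_{11} = 4, g_{22} = 2
g^{11} = 1/4
dg_{21}/dx_1 = 0 (off-diagonal)
dg_{11}/dx_2 = dg_{11}/dx_2 = 4
dg_{21}/dx_1 = 0 (off-diagonal)
Numerator = 0 + 4 - 0 = 4
Gamma^1_{21} = 4 / (2 * 4) = 1/2

1/2


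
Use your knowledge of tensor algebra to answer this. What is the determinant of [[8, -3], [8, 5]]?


For a 2x2 matrix [[a, b], [c, d]], det = a*d - b*c.
a = 8, b = -3, c = 8, d = 5
a*d = 8 * 5 = 40
b*c = -3 * 8 = -24
det = 40 - -24 = 64

64


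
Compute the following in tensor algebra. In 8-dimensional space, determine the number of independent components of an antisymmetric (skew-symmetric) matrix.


An antisymmetric rank-2 tensor satisfies A_{ij} = -A_{ji}, so diagonal entries are zero.
The independent components are the upper-triangular entries: C(n, 2) = n(n-1)/2.
n = 8
C(8, 2) = 8 * 7 / 2 = 56 / 2 = 28

28


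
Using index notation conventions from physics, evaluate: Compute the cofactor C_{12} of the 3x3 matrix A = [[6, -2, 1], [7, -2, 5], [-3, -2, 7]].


To find cofactor C_{12}, delete row 1 and column 2.
The resulting 2x2 submatrix is: [[7, 5], [-3, 7]]
Minor M_{12} = 7*7 - 5*-3
  = 49 - -15 = 64
Sign = (-1)^(1+2) = (-1)^3 = -1
Cofactor C_{12} = -1 * 64 = -64

-64


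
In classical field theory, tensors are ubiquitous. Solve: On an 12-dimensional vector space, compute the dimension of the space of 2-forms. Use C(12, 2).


The dimension of the space of p-forms on an n-dimensional space is C(n, p).
n = 12, p = 2
C(12, 2) = 12! / (2! * 10!) = 66

66


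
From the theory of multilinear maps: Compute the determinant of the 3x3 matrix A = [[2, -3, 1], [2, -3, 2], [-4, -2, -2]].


Expanding along the first row, det(A) = a11*M_11 - a12*M_12 + a13*M_13, where M_1j is the (1,j) minor.
Minor M_11 = -3*-2 - 2*-2 = 10
Minor M_12 = 2*-2 - 2*-4 = 4
Minor M_13 = 2*-2 - -3*-4 = -16
det = 2*(10) - -3*(4) + 1*(-16)
    = 20 - -12 + -16
    = 16

16


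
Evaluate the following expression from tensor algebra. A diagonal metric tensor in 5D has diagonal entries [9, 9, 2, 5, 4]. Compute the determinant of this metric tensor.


For a diagonal metric, the determinant is the product of diagonal entries.
Diagonal entries: 9, 9, 2, 5, 4
det(g) = 9 * 9 * 2 * 5 * 4 = 3240

3240


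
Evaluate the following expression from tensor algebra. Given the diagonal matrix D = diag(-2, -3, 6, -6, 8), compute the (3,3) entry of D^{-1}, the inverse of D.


For a diagonal matrix, the inverse has entries (D^{-1})_{ii} = 1/d_{ii}.
The diagonal entries are: d_{11} = -2, d_{22} = -3, d_{33} = 6, d_{44} = -6, d_{55} = 8
We need (D^{-1})_{33} = 1/d_{33} = 1/6 = 1/6

1/6


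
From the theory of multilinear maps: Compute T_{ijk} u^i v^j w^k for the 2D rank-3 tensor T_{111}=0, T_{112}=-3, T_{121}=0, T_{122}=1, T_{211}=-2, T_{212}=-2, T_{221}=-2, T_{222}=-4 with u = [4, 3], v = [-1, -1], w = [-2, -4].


S = sum over i,j,k of T_{ijk} u_i v_j w_k. Expanding all 8 terms:
T_{111}*u_1*v_1*w_1 = 0*4*-1*-2 = 0  (running total: 0)
T_{112}*u_1*v_1*w_2 = -3*4*-1*-4 = -48  (running total: -48)
T_{121}*u_1*v_2*w_1 = 0*4*-1*-2 = 0  (running total: -48)
T_{122}*u_1*v_2*w_2 = 1*4*-1*-4 = 16  (running total: -32)
T_{211}*u_2*v_1*w_1 = -2*3*-1*-2 = -12  (running total: -44)
T_{212}*u_2*v_1*w_2 = -2*3*-1*-4 = -24  (running total: -68)
T_{221}*u_2*v_2*w_1 = -2*3*-1*-2 = -12  (running total: -80)
T_{222}*u_2*v_2*w_2 = -4*3*-1*-4 = -48  (running total: -128)
S = -128

-128


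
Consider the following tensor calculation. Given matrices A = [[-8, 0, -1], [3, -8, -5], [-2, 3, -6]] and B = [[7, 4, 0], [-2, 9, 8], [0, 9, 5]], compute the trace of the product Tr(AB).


Tr(AB) = sum_i (AB)_{ii} where (AB)_{ii} = sum_k A_{ik} B_{ki}.
(AB)_{11} = -8*7 + 0*-2 + -1*0 = -56
(AB)_{22} = 3*4 + -8*9 + -5*9 = -105
(AB)_{33} = -2*0 + 3*8 + -6*5 = -6
Tr(AB) = -56 + -105 + -6 = -167

-167


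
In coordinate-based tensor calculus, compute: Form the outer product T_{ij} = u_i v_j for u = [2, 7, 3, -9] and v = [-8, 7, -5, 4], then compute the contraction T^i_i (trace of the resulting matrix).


The outer product gives T_{ij} = u_i v_j.
The trace (contraction) is Tr(T) = sum_i T_{ii} = sum_i u_i v_i.
Diagonal entries:
T_{11} = u_1 * v_1 = 2 * -8 = -16
T_{22} = u_2 * v_2 = 7 * 7 = 49
T_{33} = u_3 * v_3 = 3 * -5 = -15
T_{44} = u_4 * v_4 = -9 * 4 = -36
Tr(T) = -16 + 49 + -15 + -36 = -18

-18


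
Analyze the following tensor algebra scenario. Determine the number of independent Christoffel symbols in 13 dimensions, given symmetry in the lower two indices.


Christoffel symbols Gamma^k_{ij} are symmetric in i,j, so there are d * d(d+1)/2 independent symbols.
d = 13
d(d+1)/2 = 13 * 14 / 2 = 91
Total = 13 * 91 = 1183

1183


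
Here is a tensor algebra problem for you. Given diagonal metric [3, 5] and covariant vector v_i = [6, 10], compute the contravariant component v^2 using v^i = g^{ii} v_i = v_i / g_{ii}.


To raise an index with a diagonal metric: v^i = v_i / g_{ii}.
For index 2: v_2 = 10, g_{22} = 5
v^2 = 10 / 5 = 2

2


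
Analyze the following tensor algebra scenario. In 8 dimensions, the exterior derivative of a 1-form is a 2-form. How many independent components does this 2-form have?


The exterior derivative of a p-form is a (p+1)-form.
Its number of independent components is C(n, p+1).
n = 8, p+1 = 2
C(8, 2) = 28

28


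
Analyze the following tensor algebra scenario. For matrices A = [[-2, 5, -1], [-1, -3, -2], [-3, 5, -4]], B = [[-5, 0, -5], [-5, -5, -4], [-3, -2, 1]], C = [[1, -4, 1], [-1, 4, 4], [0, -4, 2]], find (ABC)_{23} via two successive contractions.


(ABC)_{23} = sum_m (AB)_{2m} C_{m3}. First compute row 2 of AB.
(AB)_{21} = -1*-5 + -3*-5 + -2*-3 = 26
(AB)_{22} = -1*0 + -3*-5 + -2*-2 = 19
(AB)_{23} = -1*-5 + -3*-4 + -2*1 = 15
Now contract with column 3 of C:
(AB)_{21} * C_{13} = 26 * 1 = 26
(AB)_{22} * C_{23} = 19 * 4 = 76
(AB)_{23} * C_{33} = 15 * 2 = 30
(ABC)_{23} = 26 + 76 + 30 = 132

132


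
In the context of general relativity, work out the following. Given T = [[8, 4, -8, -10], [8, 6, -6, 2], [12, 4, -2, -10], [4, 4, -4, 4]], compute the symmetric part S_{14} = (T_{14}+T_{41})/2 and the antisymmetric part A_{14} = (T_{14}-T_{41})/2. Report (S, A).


T_{14} = -10
T_{41} = 4
S_{14} = (-10 + 4)/2 = -6/2 = -3
A_{14} = (-10 - 4)/2 = -14/2 = -7
Check: S + A = -3 + -7 = -10 = T_{14}.

(-3, -7)


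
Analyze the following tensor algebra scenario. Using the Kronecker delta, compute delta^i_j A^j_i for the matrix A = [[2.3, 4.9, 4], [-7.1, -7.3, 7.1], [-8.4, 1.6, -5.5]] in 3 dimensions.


The contraction (trace) of a rank-2 tensor is the sum of its diagonal elements.
Diagonal entries: A[1,1] = 2.3, A[2,2] = -7.3, A[3,3] = -5.5
Tr(A) = 2.3 + -7.3 + -5.5 = -10.5

-10.5


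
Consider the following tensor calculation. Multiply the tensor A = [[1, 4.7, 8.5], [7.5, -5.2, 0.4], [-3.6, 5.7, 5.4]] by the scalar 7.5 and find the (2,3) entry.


Scalar multiplication: (cA)_{ij} = c * A_{ij}.
c = 7.5
A_{23} = 0.4
(cA)_{23} = 7.5 * 0.4 = 3

3


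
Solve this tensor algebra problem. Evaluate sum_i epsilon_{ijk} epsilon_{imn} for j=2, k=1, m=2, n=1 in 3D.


Using the identity: epsilon_{ijk} epsilon_{imn} = delta_{jm} delta_{kn} - delta_{jn} delta_{km}.
delta_{22} = 1
delta_{11} = 1
delta_{21} = 0
delta_{12} = 0
Result = 1 * 1 - 0 * 0 = 1 - 0 = 1

1


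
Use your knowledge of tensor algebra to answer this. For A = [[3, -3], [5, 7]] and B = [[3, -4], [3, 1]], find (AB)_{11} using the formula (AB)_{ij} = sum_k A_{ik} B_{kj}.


(AB)_{ij} = sum_k A_{ik} B_{kj}.
For i=1, j=1:
A_{11} * B_{11} = 3 * 3 = 9
A_{12} * B_{21} = -3 * 3 = -9
Sum = 9 + -9 = 0

0


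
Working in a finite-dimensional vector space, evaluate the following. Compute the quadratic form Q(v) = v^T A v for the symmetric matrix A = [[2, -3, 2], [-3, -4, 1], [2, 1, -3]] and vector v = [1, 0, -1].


First compute Av:
(Av)_1 = 2*1 + -3*0 + 2*-1 = 0
(Av)_2 = -3*1 + -4*0 + 1*-1 = -4
(Av)_3 = 2*1 + 1*0 + -3*-1 = 5
Av = [0, -4, 5]
Then v^T (Av) = 1*0 + 0*-4 + -1*5
= 0 + 0 + -5 = -5

-5


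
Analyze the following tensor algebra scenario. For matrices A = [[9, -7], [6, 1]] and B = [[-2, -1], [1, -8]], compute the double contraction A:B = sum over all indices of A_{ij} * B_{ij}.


A:B = sum over all i,j of A_{ij} * B_{ij}.
Row 1: 9*-2=-18, -7*-1=7 => row sum = -11
Row 2: 6*1=6, 1*-8=-8 => row sum = -2
Total = -11 + -2 = -13

-13


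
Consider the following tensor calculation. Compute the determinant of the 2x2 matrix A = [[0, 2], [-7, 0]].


For a 2x2 matrix [[a, b], [c, d]], det = a*d - b*c.
a = 0, b = 2, c = -7, d = 0
a*d = 0 * 0 = 0
b*c = 2 * -7 = -14
det = 0 - -14 = 14

14


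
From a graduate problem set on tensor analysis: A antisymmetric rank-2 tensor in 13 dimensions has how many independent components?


A antisymmetric rank-2 tensor in d dimensions has d(d-1)/2 independent components.
d = 13
d(d-1)/2 = 13 * 12 / 2 = 156 / 2 = 78

78


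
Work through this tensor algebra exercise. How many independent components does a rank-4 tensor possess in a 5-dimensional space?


The number of components of a rank-r tensor in d dimensions is d^r.
Here d = 5 and r = 4.
5^4 = 625

625


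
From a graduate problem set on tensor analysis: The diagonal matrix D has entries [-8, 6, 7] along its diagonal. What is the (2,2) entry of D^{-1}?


For a diagonal matrix, the inverse has entries (D^{-1})_{ii} = 1/d_{ii}.
The diagonal entries are: d_{11} = -8, d_{22} = 6, d_{33} = 7
We need (D^{-1})_{22} = 1/d_{22} = 1/6 = 1/6

1/6


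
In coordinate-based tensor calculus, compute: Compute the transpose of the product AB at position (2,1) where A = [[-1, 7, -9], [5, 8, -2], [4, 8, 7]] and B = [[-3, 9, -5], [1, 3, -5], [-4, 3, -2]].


(AB)^T_{ij} = (AB)_{ji} = sum_k A_{jk} B_{ki}.
For i=2, j=1 we need (AB)_{12}:
A_{11} * B_{12} = -1 * 9 = -9
A_{12} * B_{22} = 7 * 3 = 21
A_{13} * B_{32} = -9 * 3 = -27
Sum = -9 + 21 + -27 = -15

-15


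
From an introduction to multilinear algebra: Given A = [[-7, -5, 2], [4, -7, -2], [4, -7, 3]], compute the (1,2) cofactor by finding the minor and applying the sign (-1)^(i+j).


To find cofactor C_{12}, delete row 1 and column 2.
The resulting 2x2 submatrix is: [[4, -2], [4, 3]]
Minor M_{12} = 4*3 - -2*4
  = 12 - -8 = 20
Sign = (-1)^(1+2) = (-1)^3 = -1
Cofactor C_{12} = -1 * 20 = -20

-20


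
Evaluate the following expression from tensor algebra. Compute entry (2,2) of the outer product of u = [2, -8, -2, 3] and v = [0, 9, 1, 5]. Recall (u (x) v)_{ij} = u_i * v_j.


The outer product entry T_{ij} = u_i * v_j.
We need i=2, j=2.
u_2 = -8, v_2 = 9
T_{2,2} = -8 * 9 = -72

-72


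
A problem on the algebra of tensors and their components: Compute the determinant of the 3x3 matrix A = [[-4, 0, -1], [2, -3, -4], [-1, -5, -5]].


Expanding along the first row, det(A) = a11*M_11 - a12*M_12 + a13*M_13, where M_1j is the (1,j) minor.
Minor M_11 = -3*-5 - -4*-5 = -5
Minor M_12 = 2*-5 - -4*-1 = -14
Minor M_13 = 2*-5 - -3*-1 = -13
det = -4*(-5) - 0*(-14) + -1*(-13)
    = 20 - 0 + 13
    = 33

33


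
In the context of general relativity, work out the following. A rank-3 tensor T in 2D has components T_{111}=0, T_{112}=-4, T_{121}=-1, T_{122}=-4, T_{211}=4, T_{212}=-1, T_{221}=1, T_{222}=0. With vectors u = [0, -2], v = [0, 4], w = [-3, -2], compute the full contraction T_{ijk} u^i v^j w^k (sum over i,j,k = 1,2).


S = sum over i,j,k of T_{ijk} u_i v_j w_k. Expanding all 8 terms:
T_{111}*u_1*v_1*w_1 = 0*0*0*-3 = 0  (running total: 0)
T_{112}*u_1*v_1*w_2 = -4*0*0*-2 = 0  (running total: 0)
T_{121}*u_1*v_2*w_1 = -1*0*4*-3 = 0  (running total: 0)
T_{122}*u_1*v_2*w_2 = -4*0*4*-2 = 0  (running total: 0)
T_{211}*u_2*v_1*w_1 = 4*-2*0*-3 = 0  (running total: 0)
T_{212}*u_2*v_1*w_2 = -1*-2*0*-2 = 0  (running total: 0)
T_{221}*u_2*v_2*w_1 = 1*-2*4*-3 = 24  (running total: 24)
T_{222}*u_2*v_2*w_2 = 0*-2*4*-2 = 0  (running total: 24)
S = 24

24


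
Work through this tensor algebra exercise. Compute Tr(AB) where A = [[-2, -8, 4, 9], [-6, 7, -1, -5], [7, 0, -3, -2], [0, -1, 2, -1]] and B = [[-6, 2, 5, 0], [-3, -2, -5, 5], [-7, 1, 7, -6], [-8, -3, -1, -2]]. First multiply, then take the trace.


Tr(AB) = sum_i (AB)_{ii} where (AB)_{ii} = sum_k A_{ik} B_{ki}.
(AB)_{11} = -2*-6 + -8*-3 + 4*-7 + 9*-8 = -64
(AB)_{22} = -6*2 + 7*-2 + -1*1 + -5*-3 = -12
(AB)_{33} = 7*5 + 0*-5 + -3*7 + -2*-1 = 16
(AB)_{44} = 0*0 + -1*5 + 2*-6 + -1*-2 = -15
Tr(AB) = -64 + -12 + 16 + -15 = -75

-75


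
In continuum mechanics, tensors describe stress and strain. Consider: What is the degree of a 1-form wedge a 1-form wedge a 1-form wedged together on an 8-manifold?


The degree of a wedge product is the sum of the degrees of the individual forms.
Degrees: 1, 1, 1
Total degree = 1 + 1 + 1 = 3

3


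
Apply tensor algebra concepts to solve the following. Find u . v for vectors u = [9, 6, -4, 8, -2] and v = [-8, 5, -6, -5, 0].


The inner product u . v = sum of u_i * v_i.
Term-by-term: 9 * -8, 6 * 5, -4 * -6, 8 * -5, -2 * 0
Products: -72, 30, 24, -40, 0
Sum = -72 + 30 + 24 + -40 + 0 = -58

-58


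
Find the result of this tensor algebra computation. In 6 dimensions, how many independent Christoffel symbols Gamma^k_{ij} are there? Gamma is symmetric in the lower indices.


Christoffel symbols Gamma^k_{ij} are symmetric in i,j, so there are d * d(d+1)/2 independent symbols.
d = 6
d(d+1)/2 = 6 * 7 / 2 = 21
Total = 6 * 21 = 126

126


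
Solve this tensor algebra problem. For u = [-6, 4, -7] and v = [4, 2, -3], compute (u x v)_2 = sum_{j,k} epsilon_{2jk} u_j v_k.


(u x v)_2 = sum_{j,k} epsilon_{2jk} u_j v_k. Only permutations of (1,2,3) contribute; the two non-zero terms are:
eps_{213} u_1 v_3 = -1 * -6 * -3 = -18
eps_{231} u_3 v_1 = 1 * -7 * 4 = -28
(u x v)_2 = -46

-46


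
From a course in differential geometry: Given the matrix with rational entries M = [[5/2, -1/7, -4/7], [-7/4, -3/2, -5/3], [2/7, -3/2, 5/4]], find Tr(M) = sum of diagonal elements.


The trace is the sum of diagonal entries.
Diagonal: M[1,1] = 5/2, M[2,2] = -3/2, M[3,3] = 5/4
Tr(M) = 5/2 + -3/2 + 5/4
Computing step by step:
After adding M[1,1]: 5/2
After adding M[2,2]: 1
After adding M[3,3]: 9/4
Tr(M) = 9/4

9/4


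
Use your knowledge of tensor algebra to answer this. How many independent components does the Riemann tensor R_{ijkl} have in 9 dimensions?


The Riemann tensor in d dimensions has d^2(d^2 - 1)/12 independent components.
d = 9, so d^2 = 81
d^2 - 1 = 80
d^2(d^2 - 1) = 81 * 80 = 6480
Divide by 12: 6480 / 12 = 540

540


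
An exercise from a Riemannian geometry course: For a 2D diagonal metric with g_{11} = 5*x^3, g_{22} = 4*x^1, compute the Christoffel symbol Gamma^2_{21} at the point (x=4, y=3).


For a diagonal metric, Gamma^k_{ij} = (1/2) g^{kk} (dg_{ik}/dx_j + dg_{jk}/dx_i - dg_{ij}/dx_k).
The metric is diagonal, so g_{ab} = 0 for a != b.
At the given point: g_{11} = 320, g_{22} = 16
g^{22} = 1/16
dg_{22}/dx_1 = dg_{22}/dx_1 = 4
dg_{12}/dx_2 = 0 (off-diagonal)
dg_{21}/dx_2 = 0 (off-diagonal)
Numerator = 4 + 0 - 0 = 4
Gamma^2_{21} = 4 / (2 * 16) = 1/8

1/8


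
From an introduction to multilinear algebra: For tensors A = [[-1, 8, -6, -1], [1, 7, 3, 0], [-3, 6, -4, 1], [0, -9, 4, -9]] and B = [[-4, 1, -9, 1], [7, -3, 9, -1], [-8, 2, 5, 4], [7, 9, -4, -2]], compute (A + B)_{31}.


Tensor addition is component-wise: (A + B)_{ij} = A_{ij} + B_{ij}.
A_{31} = -3
B_{31} = -8
(A + B)_{31} = -3 + -8 = -11

-11


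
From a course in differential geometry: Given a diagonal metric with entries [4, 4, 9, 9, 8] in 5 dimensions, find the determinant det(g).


For a diagonal metric, the determinant is the product of diagonal entries.
Diagonal entries: 4, 4, 9, 9, 8
det(g) = 4 * 4 * 9 * 9 * 8 = 10368

10368


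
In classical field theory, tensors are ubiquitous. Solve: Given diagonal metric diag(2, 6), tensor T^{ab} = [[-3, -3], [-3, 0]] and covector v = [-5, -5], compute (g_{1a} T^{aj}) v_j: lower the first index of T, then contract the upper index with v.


Step 1: lower the first index. For a diagonal metric, g_{ia} T^{aj} = g_{ii} T^{ij} (no sum on i).
g_{11} = 2
S_1{}^1 = 2 * T^{11} = 2 * -3 = -6
S_1{}^2 = 2 * T^{12} = 2 * -3 = -6
Step 2: contract S_1{}^j with v_j.
S_1{}^1 * v_1 = -6 * -5 = 30
S_1{}^2 * v_2 = -6 * -5 = 30
Result = 30 + 30 = 60

60


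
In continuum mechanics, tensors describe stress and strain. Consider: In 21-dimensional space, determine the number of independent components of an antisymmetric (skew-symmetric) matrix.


An antisymmetric rank-2 tensor satisfies A_{ij} = -A_{ji}, so diagonal entries are zero.
The independent components are the upper-triangular entries: C(n, 2) = n(n-1)/2.
n = 21
C(21, 2) = 21 * 20 / 2 = 420 / 2 = 210

210


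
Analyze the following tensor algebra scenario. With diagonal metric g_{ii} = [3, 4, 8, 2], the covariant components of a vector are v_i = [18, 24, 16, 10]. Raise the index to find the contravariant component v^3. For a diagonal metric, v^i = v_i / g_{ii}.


To raise an index with a diagonal metric: v^i = v_i / g_{ii}.
For index 3: v_3 = 16, g_{33} = 8
v^3 = 16 / 8 = 2

2


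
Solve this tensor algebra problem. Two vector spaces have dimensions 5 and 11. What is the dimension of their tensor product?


The dimension of a tensor product is the product of dimensions.
dim(V) = 5, dim(W) = 11
dim(V (x) W) = 5 * 11 = 55

55


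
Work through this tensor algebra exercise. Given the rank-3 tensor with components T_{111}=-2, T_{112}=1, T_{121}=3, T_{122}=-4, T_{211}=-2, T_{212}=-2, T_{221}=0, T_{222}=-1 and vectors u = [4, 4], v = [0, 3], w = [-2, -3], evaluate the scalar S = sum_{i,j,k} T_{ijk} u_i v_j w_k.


S = sum over i,j,k of T_{ijk} u_i v_j w_k. Expanding all 8 terms:
T_{111}*u_1*v_1*w_1 = -2*4*0*-2 = 0  (running total: 0)
T_{112}*u_1*v_1*w_2 = 1*4*0*-3 = 0  (running total: 0)
T_{121}*u_1*v_2*w_1 = 3*4*3*-2 = -72  (running total: -72)
T_{122}*u_1*v_2*w_2 = -4*4*3*-3 = 144  (running total: 72)
T_{211}*u_2*v_1*w_1 = -2*4*0*-2 = 0  (running total: 72)
T_{212}*u_2*v_1*w_2 = -2*4*0*-3 = 0  (running total: 72)
T_{221}*u_2*v_2*w_1 = 0*4*3*-2 = 0  (running total: 72)
T_{222}*u_2*v_2*w_2 = -1*4*3*-3 = 36  (running total: 108)
S = 108

108


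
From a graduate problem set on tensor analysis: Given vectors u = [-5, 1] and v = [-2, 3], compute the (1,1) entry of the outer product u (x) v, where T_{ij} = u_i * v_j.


The outer product entry T_{ij} = u_i * v_j.
We need i=1, j=1.
u_1 = -5, v_1 = -2
T_{1,1} = -5 * -2 = 10

10


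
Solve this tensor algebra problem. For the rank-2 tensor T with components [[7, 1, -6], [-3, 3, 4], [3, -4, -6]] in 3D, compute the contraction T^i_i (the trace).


The contraction (trace) of a rank-2 tensor is the sum of its diagonal elements.
Diagonal entries: A[1,1] = 7, A[2,2] = 3, A[3,3] = -6
Tr(A) = 7 + 3 + -6 = 4

4


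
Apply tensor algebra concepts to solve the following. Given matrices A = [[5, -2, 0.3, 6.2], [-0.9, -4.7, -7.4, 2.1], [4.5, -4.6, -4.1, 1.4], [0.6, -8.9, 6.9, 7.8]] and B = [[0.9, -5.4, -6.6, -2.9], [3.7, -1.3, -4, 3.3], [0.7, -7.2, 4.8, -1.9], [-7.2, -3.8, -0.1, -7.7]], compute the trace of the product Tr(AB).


Tr(AB) = sum_i (AB)_{ii} where (AB)_{ii} = sum_k A_{ik} B_{ki}.
(AB)_{11} = 5*0.9 + -2*3.7 + 0.3*0.7 + 6.2*-7.2 = -47.33
(AB)_{22} = -0.9*-5.4 + -4.7*-1.3 + -7.4*-7.2 + 2.1*-3.8 = 56.27
(AB)_{33} = 4.5*-6.6 + -4.6*-4 + -4.1*4.8 + 1.4*-0.1 = -31.12
(AB)_{44} = 0.6*-2.9 + -8.9*3.3 + 6.9*-1.9 + 7.8*-7.7 = -104.28
Tr(AB) = -47.33 + 56.27 + -31.12 + -104.28 = -126.46

-126.46


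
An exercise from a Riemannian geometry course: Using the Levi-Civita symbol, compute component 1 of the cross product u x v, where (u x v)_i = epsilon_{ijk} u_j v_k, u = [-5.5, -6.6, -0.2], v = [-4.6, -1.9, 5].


(u x v)_1 = sum_{j,k} epsilon_{1jk} u_j v_k. Only permutations of (1,2,3) contribute; the two non-zero terms are:
eps_{123} u_2 v_3 = 1 * -6.6 * 5 = -33
eps_{132} u_3 v_2 = -1 * -0.2 * -1.9 = -0.38
(u x v)_1 = -33.38

-33.38


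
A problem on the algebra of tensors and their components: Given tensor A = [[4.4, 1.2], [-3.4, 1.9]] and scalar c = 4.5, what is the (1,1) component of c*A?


Scalar multiplication: (cA)_{ij} = c * A_{ij}.
c = 4.5
A_{11} = 4.4
(cA)_{11} = 4.5 * 4.4 = 19.8

19.8


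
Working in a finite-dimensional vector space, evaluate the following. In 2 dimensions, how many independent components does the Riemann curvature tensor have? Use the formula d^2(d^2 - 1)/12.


The Riemann tensor in d dimensions has d^2(d^2 - 1)/12 independent components.
d = 2, so d^2 = 4
d^2 - 1 = 3
d^2(d^2 - 1) = 4 * 3 = 12
Divide by 12: 12 / 12 = 1

1


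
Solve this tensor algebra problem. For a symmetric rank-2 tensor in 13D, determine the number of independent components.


A symmetric rank-2 tensor in d dimensions has d(d+1)/2 independent components.
d = 13
d(d+1)/2 = 13 * 14 / 2 = 182 / 2 = 91

91


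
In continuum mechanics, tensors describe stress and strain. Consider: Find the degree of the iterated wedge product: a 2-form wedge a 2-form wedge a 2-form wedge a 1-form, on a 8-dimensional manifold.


The degree of a wedge product is the sum of the degrees of the individual forms.
Degrees: 2, 2, 2, 1
Total degree = 2 + 2 + 2 + 1 = 7

7


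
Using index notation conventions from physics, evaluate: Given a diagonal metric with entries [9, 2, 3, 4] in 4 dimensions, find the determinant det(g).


For a diagonal metric, the determinant is the product of diagonal entries.
Diagonal entries: 9, 2, 3, 4
det(g) = 9 * 2 * 3 * 4 = 216

216


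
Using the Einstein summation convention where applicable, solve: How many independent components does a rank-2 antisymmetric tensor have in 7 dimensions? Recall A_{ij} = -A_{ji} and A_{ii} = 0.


An antisymmetric rank-2 tensor satisfies A_{ij} = -A_{ji}, so diagonal entries are zero.
The independent components are the upper-triangular entries: C(n, 2) = n(n-1)/2.
n = 7
C(7, 2) = 7 * 6 / 2 = 42 / 2 = 21

21


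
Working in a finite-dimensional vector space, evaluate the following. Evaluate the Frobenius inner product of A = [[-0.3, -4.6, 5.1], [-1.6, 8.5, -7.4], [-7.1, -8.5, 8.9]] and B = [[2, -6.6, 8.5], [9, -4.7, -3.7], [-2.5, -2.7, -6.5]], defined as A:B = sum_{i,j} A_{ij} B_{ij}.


A:B = sum over all i,j of A_{ij} * B_{ij}.
Row 1: -0.3*2=-0.6, -4.6*-6.6=30.36, 5.1*8.5=43.35 => row sum = 73.11
Row 2: -1.6*9=-14.4, 8.5*-4.7=-39.95, -7.4*-3.7=27.38 => row sum = -26.97
Row 3: -7.1*-2.5=17.75, -8.5*-2.7=22.95, 8.9*-6.5=-57.85 => row sum = -17.15
Total = 73.11 + -26.97 + -17.15 = 28.99

28.99


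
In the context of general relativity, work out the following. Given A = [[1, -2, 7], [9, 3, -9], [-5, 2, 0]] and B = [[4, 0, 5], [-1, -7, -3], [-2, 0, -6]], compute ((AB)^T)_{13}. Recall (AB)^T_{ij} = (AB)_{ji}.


(AB)^T_{ij} = (AB)_{ji} = sum_k A_{jk} B_{ki}.
For i=1, j=3 we need (AB)_{31}:
A_{31} * B_{11} = -5 * 4 = -20
A_{32} * B_{21} = 2 * -1 = -2
A_{33} * B_{31} = 0 * -2 = 0
Sum = -20 + -2 + 0 = -22

-22


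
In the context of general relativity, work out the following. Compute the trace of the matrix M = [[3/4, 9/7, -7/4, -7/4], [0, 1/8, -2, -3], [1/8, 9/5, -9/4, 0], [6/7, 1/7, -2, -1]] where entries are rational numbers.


The trace is the sum of diagonal entries.
Diagonal: M[1,1] = 3/4, M[2,2] = 1/8, M[3,3] = -9/4, M[4,4] = -1
Tr(M) = 3/4 + 1/8 + -9/4 + -1
Computing step by step:
After adding M[1,1]: 3/4
After adding M[2,2]: 7/8
After adding M[3,3]: -11/8
After adding M[4,4]: -19/8
Tr(M) = -19/8

-19/8


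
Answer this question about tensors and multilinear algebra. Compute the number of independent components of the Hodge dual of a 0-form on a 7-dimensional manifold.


The Hodge dual of a p-form on an n-dimensional manifold is an (n-p)-form.
n = 7, p = 0, so dual degree = 7 - 0 = 7
The number of components is C(n, n-p) = C(7, 7) = 1

1


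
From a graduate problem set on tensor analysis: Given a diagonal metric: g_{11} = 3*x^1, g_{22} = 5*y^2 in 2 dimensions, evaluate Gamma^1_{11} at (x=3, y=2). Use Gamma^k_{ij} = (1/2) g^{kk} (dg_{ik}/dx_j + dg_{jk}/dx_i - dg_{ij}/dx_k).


For a diagonal metric, Gamma^k_{ij} = (1/2) g^{kk} (dg_{ik}/dx_j + dg_{jk}/dx_i - dg_{ij}/dx_k).
The metric is diagonal, so g_{ab} = 0 for a != b.
At the given point: g_{11} = 9, g_{22} = 20
g^{11} = 1/9
dg_{11}/dx_1 = dg_{11}/dx_1 = 3
dg_{11}/dx_1 = dg_{11}/dx_1 = 3
dg_{11}/dx_1 = dg_{11}/dx_1 = 3
Numerator = 3 + 3 - 3 = 3
Gamma^1_{11} = 3 / (2 * 9) = 1/6

1/6


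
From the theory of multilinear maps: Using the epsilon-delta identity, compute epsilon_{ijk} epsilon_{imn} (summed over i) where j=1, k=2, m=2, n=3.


Using the identity: epsilon_{ijk} epsilon_{imn} = delta_{jm} delta_{kn} - delta_{jn} delta_{km}.
delta_{12} = 0
delta_{23} = 0
delta_{13} = 0
delta_{22} = 1
Result = 0 * 0 - 0 * 1 = 0 - 0 = 0

0


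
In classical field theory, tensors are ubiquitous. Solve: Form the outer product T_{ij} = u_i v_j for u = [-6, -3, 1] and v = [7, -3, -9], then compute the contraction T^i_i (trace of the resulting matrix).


The outer product gives T_{ij} = u_i v_j.
The trace (contraction) is Tr(T) = sum_i T_{ii} = sum_i u_i v_i.
Diagonal entries:
T_{11} = u_1 * v_1 = -6 * 7 = -42
T_{22} = u_2 * v_2 = -3 * -3 = 9
T_{33} = u_3 * v_3 = 1 * -9 = -9
Tr(T) = -42 + 9 + -9 = -42

-42


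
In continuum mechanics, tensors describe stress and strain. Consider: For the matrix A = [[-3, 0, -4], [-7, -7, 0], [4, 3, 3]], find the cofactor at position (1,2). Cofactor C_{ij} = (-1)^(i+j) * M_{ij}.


To find cofactor C_{12}, delete row 1 and column 2.
The resulting 2x2 submatrix is: [[-7, 0], [4, 3]]
Minor M_{12} = -7*3 - 0*4
  = -21 - 0 = -21
Sign = (-1)^(1+2) = (-1)^3 = -1
Cofactor C_{12} = -1 * -21 = 21

21


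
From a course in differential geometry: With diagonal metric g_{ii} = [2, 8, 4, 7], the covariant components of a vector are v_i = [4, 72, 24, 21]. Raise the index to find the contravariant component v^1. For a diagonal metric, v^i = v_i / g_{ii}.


To raise an index with a diagonal metric: v^i = v_i / g_{ii}.
For index 1: v_1 = 4, g_{11} = 2
v^1 = 4 / 2 = 2

2


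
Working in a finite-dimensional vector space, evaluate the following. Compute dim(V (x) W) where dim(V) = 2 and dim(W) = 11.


The dimension of a tensor product is the product of dimensions.
dim(V) = 2, dim(W) = 11
dim(V (x) W) = 2 * 11 = 22

22


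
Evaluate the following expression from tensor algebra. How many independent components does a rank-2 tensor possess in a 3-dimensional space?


The number of components of a rank-r tensor in d dimensions is d^r.
Here d = 3 and r = 2.
3^2 = 9

9


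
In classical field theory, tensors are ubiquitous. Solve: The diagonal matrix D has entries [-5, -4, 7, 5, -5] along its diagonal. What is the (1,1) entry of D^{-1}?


For a diagonal matrix, the inverse has entries (D^{-1})_{ii} = 1/d_{ii}.
The diagonal entries are: d_{11} = -5, d_{22} = -4, d_{33} = 7, d_{44} = 5, d_{55} = -5
We need (D^{-1})_{11} = 1/d_{11} = 1/-5 = -1/5

-1/5
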